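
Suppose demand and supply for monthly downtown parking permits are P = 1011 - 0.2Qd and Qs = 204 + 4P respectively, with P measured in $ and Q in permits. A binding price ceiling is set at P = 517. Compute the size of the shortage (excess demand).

Inverting to quantity form: Qd = 5055 - 5P.
With P fixed at 517, quantity demanded is 2470 and quantity supplied is 2272.
Shortage = Qd - Qs = 2470 - 2272 = 198.

Shortage = 198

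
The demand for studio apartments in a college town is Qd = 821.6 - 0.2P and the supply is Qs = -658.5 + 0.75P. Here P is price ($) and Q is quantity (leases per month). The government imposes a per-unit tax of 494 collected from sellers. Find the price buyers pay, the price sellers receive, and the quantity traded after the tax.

P_b = 1948, P_s = 1454, Q = 432

Sellers keep P_s = P_b - 494 per unit, so supply in terms of the buyer price is Qs = -1029 + 0.75P_b.
Set Qd = Qs: 821.6 - 0.2P_b = -1029 + 0.75P_b, so 1850.6 = 0.95P_b and P_b = 1948.
Then P_s = 1948 - 494 = 1454 and Q = 821.6 - 0.2(1948) = 432.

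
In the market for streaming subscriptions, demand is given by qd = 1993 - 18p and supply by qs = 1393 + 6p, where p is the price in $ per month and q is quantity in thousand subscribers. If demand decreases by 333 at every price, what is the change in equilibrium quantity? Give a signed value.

At equilibrium qd = qs, so 1993 - 18p = 1393 + 6p; collecting terms, 600 = 24p and p* = 25.
Substitute back: q* = 1993 - 18(25) = 1543.
After the shift, demand is qd = 1660 - 18p.
The new intersection has 267 = 24p, i.e. p = 11.125, q = 1459.75.
Δq = 1459.75 - 1543 = -83.25.

Δq = -83.25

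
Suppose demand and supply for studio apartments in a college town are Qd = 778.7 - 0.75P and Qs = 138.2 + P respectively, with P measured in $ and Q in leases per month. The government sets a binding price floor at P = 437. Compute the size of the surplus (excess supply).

Surplus = 124.25

With P fixed at 437, quantity demanded is 450.95 and quantity supplied is 575.2.
Surplus = Qs - Qd = 575.2 - 450.95 = 124.25.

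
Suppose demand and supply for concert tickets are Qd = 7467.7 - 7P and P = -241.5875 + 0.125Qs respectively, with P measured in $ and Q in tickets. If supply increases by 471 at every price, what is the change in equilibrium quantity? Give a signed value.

ΔQ = 219.8

Solving each curve for Q: Qs = 1932.7 + 8P.
At equilibrium Qd = Qs, so 7467.7 - 7P = 1932.7 + 8P; collecting terms, 5535 = 15P and P* = 369.
Substitute back: Q* = 7467.7 - 7(369) = 4884.7.
After the shift, supply is Qs = 2403.7 + 8P.
New equilibrium: 5064 = 15P, so P = 337.6 and Q = 5104.5.
ΔQ = 5104.5 - 4884.7 = 219.8.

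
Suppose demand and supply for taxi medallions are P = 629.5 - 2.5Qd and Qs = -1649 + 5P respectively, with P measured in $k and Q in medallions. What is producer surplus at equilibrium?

In direct form, Qd = 251.8 - 0.4P.
Set Qd = Qs: 251.8 - 0.4P = -1649 + 5P, so 1900.8 = 5.4P and P* = 352.
Then Q* = 251.8 - 0.4(352) = 111.
Supply choke price (Qs = 0): P = 329.8. Producer surplus = ½ × (352 - 329.8) × 111 = 1232.1.

Producer surplus = 1232.1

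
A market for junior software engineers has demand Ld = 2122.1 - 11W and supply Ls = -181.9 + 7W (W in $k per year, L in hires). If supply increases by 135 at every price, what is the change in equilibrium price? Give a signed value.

Set Ld = Ls: 2122.1 - 11W = -181.9 + 7W, so 2304 = 18W and W* = 128.
Then L* = 2122.1 - 11(128) = 714.1.
After the shift, supply is Ls = -46.9 + 7W.
New equilibrium: 2169 = 18W, so W = 120.5 and L = 796.6.
ΔW = 120.5 - 128 = -7.5.

ΔW = -7.5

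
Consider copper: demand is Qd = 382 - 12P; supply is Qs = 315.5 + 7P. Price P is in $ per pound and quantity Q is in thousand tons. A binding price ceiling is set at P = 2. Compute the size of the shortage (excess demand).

Shortage = 28.5

Evaluating both curves at the ceiling price 2 gives Qd = 358, Qs = 329.5.
Shortage = Qd - Qs = 358 - 329.5 = 28.5.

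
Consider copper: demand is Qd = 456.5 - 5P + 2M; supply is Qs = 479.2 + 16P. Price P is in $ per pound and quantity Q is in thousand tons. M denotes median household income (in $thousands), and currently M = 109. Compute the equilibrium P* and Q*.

With M = 109, demand is Qd = 674.5 - 5P.
Equating demand and supply, 674.5 - 5P = 479.2 + 16P gives 21P = 195.3, so P* = 9.3.
Plugging P* into demand: Q* = 674.5 - 5(9.3) = 628.

P* = 9.3, Q* = 628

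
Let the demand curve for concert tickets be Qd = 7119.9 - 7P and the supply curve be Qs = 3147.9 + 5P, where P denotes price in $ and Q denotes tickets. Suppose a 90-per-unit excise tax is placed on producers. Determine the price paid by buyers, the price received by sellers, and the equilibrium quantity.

P_b = 368.5, P_s = 278.5, Q = 4540.4

Producers keep P_s = P_b - 90 per unit, so supply in terms of the buyer price is Qs = 2697.9 + 5P_b.
Equate demand and the shifted supply: 7119.9 - 7P_b = 2697.9 + 5P_b, giving 12P_b = 4422, so P_b = 368.5.
So P_s = 278.5 and the quantity traded is Q = 7119.9 - 7(368.5) = 4540.4.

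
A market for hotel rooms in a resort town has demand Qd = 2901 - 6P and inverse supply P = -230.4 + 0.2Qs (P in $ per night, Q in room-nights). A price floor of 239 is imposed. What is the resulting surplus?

Surplus = 880

Inverting to quantity form: Qs = 1152 + 5P.
With P fixed at 239, quantity demanded is 1467 and quantity supplied is 2347.
Surplus = Qs - Qd = 2347 - 1467 = 880.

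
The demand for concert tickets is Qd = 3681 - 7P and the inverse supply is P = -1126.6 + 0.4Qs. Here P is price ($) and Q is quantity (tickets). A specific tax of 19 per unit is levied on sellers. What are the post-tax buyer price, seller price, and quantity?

In direct form, Qs = 2816.5 + 2.5P.
The tax drives a wedge P_b - P_s = 19. Substituting P_s = P_b - 19 into supply: Qs = 2769 + 2.5P_b.
Market clearing requires 3681 - 7P_b = 2769 + 2.5P_b; hence 912 = 9.5P_b and P_b = 96.
So P_s = 77 and the quantity traded is Q = 3681 - 7(96) = 3009.

P_b = 96, P_s = 77, Q = 3009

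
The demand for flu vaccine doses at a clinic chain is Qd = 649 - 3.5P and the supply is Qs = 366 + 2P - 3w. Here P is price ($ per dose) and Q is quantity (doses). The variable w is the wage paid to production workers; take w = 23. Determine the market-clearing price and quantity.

P* = 64, Q* = 425

With w = 23, supply is Qs = 297 + 2P.
Equating demand and supply, 649 - 3.5P = 297 + 2P gives 5.5P = 352, so P* = 64.
Then Q* = 649 - 3.5(64) = 425.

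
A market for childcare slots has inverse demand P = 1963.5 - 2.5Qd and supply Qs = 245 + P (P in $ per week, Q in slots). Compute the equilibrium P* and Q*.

P* = 386, Q* = 631

Rewriting in direct form: Qd = 785.4 - 0.4P.
At equilibrium Qd = Qs, so 785.4 - 0.4P = 245 + P; collecting terms, 540.4 = 1.4P and P* = 386.
Then Q* = 785.4 - 0.4(386) = 631.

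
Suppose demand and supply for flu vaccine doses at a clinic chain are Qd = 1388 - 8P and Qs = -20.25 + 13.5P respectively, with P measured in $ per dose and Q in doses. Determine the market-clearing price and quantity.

P* = 65.5, Q* = 864

Set Qd = Qs: 1388 - 8P = -20.25 + 13.5P, so 1408.25 = 21.5P and P* = 65.5.
Substitute back: Q* = 1388 - 8(65.5) = 864.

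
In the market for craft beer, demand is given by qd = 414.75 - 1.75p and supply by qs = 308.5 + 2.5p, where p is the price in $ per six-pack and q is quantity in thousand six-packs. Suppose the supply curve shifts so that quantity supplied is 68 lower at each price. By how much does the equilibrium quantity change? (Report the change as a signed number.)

Δq = -28

Equating demand and supply, 414.75 - 1.75p = 308.5 + 2.5p gives 4.25p = 106.25, so p* = 25.
Plugging p* into demand: q* = 414.75 - 1.75(25) = 371.
After the shift, supply is qs = 240.5 + 2.5p.
The new intersection has 174.25 = 4.25p, i.e. p = 41, q = 343.
Δq = 343 - 371 = -28.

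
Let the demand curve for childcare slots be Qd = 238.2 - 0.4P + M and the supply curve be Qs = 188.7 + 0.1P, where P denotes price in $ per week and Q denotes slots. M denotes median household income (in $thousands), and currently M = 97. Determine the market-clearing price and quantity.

With M = 97, demand is Qd = 335.2 - 0.4P.
Set Qd = Qs: 335.2 - 0.4P = 188.7 + 0.1P, so 146.5 = 0.5P and P* = 293.
Plugging P* into demand: Q* = 335.2 - 0.4(293) = 218.

P* = 293, Q* = 218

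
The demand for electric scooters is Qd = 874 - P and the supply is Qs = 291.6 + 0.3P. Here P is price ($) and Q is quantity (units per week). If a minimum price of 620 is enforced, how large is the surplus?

Surplus = 223.6

With P fixed at 620, quantity demanded is 254 and quantity supplied is 477.6.
Surplus = Qs - Qd = 477.6 - 254 = 223.6.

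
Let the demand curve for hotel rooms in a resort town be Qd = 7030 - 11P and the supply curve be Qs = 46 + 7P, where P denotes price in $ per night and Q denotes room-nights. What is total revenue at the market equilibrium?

At equilibrium Qd = Qs, so 7030 - 11P = 46 + 7P; collecting terms, 6984 = 18P and P* = 388.
From the demand curve, Q* = 7030 - 11(388) = 2762.
Total revenue = P* × Q* = 388 × 2762 = 1071656.

Total revenue = 1071656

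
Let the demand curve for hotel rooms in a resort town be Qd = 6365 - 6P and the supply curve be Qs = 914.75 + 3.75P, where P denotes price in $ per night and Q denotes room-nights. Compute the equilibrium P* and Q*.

P* = 559, Q* = 3011

Equating demand and supply, 6365 - 6P = 914.75 + 3.75P gives 9.75P = 5450.25, so P* = 559.
Substitute back: Q* = 6365 - 6(559) = 3011.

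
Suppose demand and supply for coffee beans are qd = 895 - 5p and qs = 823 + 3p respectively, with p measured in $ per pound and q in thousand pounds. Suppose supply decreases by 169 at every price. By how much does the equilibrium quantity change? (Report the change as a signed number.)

Δq = -105.625

The market clears where 895 - 5p = 823 + 3p. Rearranging, 8p = 72, hence p* = 9.
Plugging p* into demand: q* = 895 - 5(9) = 850.
After the shift, supply is qs = 654 + 3p.
New equilibrium: 241 = 8p, so p = 30.125 and q = 744.375.
Δq = 744.375 - 850 = -105.625.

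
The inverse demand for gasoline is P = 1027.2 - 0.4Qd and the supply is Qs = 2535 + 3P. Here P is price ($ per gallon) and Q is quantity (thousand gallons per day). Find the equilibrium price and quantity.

Rewriting in direct form: Qd = 2568 - 2.5P.
Equating demand and supply, 2568 - 2.5P = 2535 + 3P gives 5.5P = 33, so P* = 6.
Then Q* = 2568 - 2.5(6) = 2553.

P* = 6, Q* = 2553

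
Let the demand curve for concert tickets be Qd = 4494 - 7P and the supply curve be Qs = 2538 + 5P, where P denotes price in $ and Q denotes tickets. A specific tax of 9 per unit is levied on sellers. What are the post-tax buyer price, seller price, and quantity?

The tax drives a wedge P_b - P_s = 9. Substituting P_s = P_b - 9 into supply: Qs = 2493 + 5P_b.
Equate demand and the shifted supply: 4494 - 7P_b = 2493 + 5P_b, giving 12P_b = 2001, so P_b = 166.75.
Then P_s = 166.75 - 9 = 157.75 and Q = 4494 - 7(166.75) = 3326.75.

P_b = 166.75, P_s = 157.75, Q = 3326.75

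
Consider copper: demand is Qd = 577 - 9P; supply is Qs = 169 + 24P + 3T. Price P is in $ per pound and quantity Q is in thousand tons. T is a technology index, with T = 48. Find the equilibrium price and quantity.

P* = 8, Q* = 505

With T = 48, supply is Qs = 313 + 24P.
At equilibrium Qd = Qs, so 577 - 9P = 313 + 24P; collecting terms, 264 = 33P and P* = 8.
Then Q* = 577 - 9(8) = 505.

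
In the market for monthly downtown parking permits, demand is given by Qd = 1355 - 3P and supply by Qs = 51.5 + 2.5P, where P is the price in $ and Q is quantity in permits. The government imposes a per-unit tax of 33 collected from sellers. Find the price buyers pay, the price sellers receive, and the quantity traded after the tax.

P_b = 252, P_s = 219, Q = 599

With a tax of 33 on sellers, they supply based on the net price P_s = P_b - 33, so Qs = -31 + 2.5P_b.
Set Qd = Qs: 1355 - 3P_b = -31 + 2.5P_b, so 1386 = 5.5P_b and P_b = 252.
So P_s = 219 and the quantity traded is Q = 1355 - 3(252) = 599.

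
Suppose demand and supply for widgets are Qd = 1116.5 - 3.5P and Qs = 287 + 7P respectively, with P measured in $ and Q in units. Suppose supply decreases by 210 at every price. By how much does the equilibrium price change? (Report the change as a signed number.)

ΔP = 20

Equating demand and supply, 1116.5 - 3.5P = 287 + 7P gives 10.5P = 829.5, so P* = 79.
Substitute back: Q* = 1116.5 - 3.5(79) = 840.
After the shift, supply is Qs = 77 + 7P.
Re-solving, 10.5P = 1039.5 gives P = 99 and Q = 770.
ΔP = 99 - 79 = 20.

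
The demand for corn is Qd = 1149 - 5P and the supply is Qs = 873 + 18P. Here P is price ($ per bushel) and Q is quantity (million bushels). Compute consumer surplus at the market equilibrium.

Consumer surplus = 118592.1

Equating demand and supply, 1149 - 5P = 873 + 18P gives 23P = 276, so P* = 12.
Substitute back: Q* = 1149 - 5(12) = 1089.
Demand choke price (Qd = 0): P = 1149/5 = 229.8. Consumer surplus = ½ × (229.8 - 12) × 1089 = 118592.1.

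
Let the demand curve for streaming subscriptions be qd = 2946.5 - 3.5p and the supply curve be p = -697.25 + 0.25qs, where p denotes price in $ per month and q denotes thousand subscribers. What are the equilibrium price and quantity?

Solving each curve for q: qs = 2789 + 4p.
The market clears where 2946.5 - 3.5p = 2789 + 4p. Rearranging, 7.5p = 157.5, hence p* = 21.
Plugging p* into demand: q* = 2946.5 - 3.5(21) = 2873.

p* = 21, q* = 2873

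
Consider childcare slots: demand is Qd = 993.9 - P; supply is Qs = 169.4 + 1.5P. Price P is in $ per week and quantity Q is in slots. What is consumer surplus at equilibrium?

The market clears where 993.9 - P = 169.4 + 1.5P. Rearranging, 2.5P = 824.5, hence P* = 329.8.
Plugging P* into demand: Q* = 993.9 - 329.8 = 664.1.
Demand choke price (Qd = 0): P = 993.9. Consumer surplus = ½ × (993.9 - 329.8) × 664.1 = 220514.405.

Consumer surplus = 220514.405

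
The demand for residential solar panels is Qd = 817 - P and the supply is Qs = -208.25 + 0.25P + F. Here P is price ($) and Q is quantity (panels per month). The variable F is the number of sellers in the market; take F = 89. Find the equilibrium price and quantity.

With F = 89, supply is Qs = -119.25 + 0.25P.
At equilibrium Qd = Qs, so 817 - P = -119.25 + 0.25P; collecting terms, 936.25 = 1.25P and P* = 749.
Plugging P* into demand: Q* = 817 - 749 = 68.

P* = 749, Q* = 68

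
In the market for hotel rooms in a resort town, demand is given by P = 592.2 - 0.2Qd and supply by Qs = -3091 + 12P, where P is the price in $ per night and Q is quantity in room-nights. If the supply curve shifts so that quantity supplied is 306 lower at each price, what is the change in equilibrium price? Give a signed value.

ΔP = 18

Solving each curve for Q: Qd = 2961 - 5P.
The market clears where 2961 - 5P = -3091 + 12P. Rearranging, 17P = 6052, hence P* = 356.
Plugging P* into demand: Q* = 2961 - 5(356) = 1181.
After the shift, supply is Qs = -3397 + 12P.
Re-solving, 17P = 6358 gives P = 374 and Q = 1091.
ΔP = 374 - 356 = 18.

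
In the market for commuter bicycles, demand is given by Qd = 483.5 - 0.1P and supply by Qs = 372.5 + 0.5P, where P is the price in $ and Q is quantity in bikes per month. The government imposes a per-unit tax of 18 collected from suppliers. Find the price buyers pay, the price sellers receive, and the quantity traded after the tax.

P_b = 200, P_s = 182, Q = 463.5

Suppliers keep P_s = P_b - 18 per unit, so supply in terms of the buyer price is Qs = 363.5 + 0.5P_b.
Market clearing requires 483.5 - 0.1P_b = 363.5 + 0.5P_b; hence 120 = 0.6P_b and P_b = 200.
Then P_s = 200 - 18 = 182 and Q = 483.5 - 0.1(200) = 463.5.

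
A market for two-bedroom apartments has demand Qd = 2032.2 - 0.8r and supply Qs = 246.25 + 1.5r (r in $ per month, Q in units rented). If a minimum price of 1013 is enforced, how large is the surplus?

Surplus = 543.95

Evaluating both curves at the floor price 1013 gives Qd = 1221.8, Qs = 1765.75.
Surplus = Qs - Qd = 1765.75 - 1221.8 = 543.95.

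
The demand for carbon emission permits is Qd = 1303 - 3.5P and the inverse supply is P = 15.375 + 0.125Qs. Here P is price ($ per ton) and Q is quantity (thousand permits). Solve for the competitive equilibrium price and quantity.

In direct form, Qs = -123 + 8P.
Equating demand and supply, 1303 - 3.5P = -123 + 8P gives 11.5P = 1426, so P* = 124.
Substitute back: Q* = 1303 - 3.5(124) = 869.

P* = 124, Q* = 869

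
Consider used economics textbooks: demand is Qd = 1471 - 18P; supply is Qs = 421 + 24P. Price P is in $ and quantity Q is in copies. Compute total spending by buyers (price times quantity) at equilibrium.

Set Qd = Qs: 1471 - 18P = 421 + 24P, so 1050 = 42P and P* = 25.
Substitute back: Q* = 1471 - 18(25) = 1021.
Total spending by buyers = P* × Q* = 25 × 1021 = 25525.

Total spending by buyers = 25525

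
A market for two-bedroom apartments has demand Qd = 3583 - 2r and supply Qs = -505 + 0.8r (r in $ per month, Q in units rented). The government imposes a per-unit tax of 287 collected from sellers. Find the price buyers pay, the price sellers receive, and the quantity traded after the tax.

The tax drives a wedge r_b - r_s = 287. Substituting r_s = r_b - 287 into supply: Qs = -734.6 + 0.8r_b.
Market clearing requires 3583 - 2r_b = -734.6 + 0.8r_b; hence 4317.6 = 2.8r_b and r_b = 1542.
So r_s = 1255 and the quantity traded is Q = 3583 - 2(1542) = 499.

r_b = 1542, r_s = 1255, Q = 499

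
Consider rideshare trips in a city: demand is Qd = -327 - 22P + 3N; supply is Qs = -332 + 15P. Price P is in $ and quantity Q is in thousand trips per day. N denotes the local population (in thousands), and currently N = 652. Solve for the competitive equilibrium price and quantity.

P* = 53, Q* = 463

With N = 652, demand is Qd = 1629 - 22P.
At equilibrium Qd = Qs, so 1629 - 22P = -332 + 15P; collecting terms, 1961 = 37P and P* = 53.
From the demand curve, Q* = 1629 - 22(53) = 463.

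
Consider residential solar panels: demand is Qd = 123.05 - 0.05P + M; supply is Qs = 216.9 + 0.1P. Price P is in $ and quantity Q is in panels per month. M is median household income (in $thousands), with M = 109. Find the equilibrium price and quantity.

With M = 109, demand is Qd = 232.05 - 0.05P.
At equilibrium Qd = Qs, so 232.05 - 0.05P = 216.9 + 0.1P; collecting terms, 15.15 = 0.15P and P* = 101.
Plugging P* into demand: Q* = 232.05 - 0.05(101) = 227.

P* = 101, Q* = 227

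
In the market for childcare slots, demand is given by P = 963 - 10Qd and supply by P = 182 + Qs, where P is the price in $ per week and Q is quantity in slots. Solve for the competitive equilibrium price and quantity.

P* = 253, Q* = 71

In direct form, Qd = 96.3 - 0.1P and Qs = -182 + P.
Equating demand and supply, 96.3 - 0.1P = -182 + P gives 1.1P = 278.3, so P* = 253.
Substitute back: Q* = 96.3 - 0.1(253) = 71.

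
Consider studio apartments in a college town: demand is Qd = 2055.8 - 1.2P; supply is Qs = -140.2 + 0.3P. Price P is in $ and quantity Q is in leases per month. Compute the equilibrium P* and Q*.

P* = 1464, Q* = 299

Set Qd = Qs: 2055.8 - 1.2P = -140.2 + 0.3P, so 2196 = 1.5P and P* = 1464.
Then Q* = 2055.8 - 1.2(1464) = 299.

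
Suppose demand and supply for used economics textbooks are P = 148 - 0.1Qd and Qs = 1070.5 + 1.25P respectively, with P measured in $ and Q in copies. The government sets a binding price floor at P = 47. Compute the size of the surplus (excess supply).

Surplus = 119.25

Inverting to quantity form: Qd = 1480 - 10P.
At P = 47: Qd = 1010 and Qs = 1129.25.
Surplus = Qs - Qd = 1129.25 - 1010 = 119.25.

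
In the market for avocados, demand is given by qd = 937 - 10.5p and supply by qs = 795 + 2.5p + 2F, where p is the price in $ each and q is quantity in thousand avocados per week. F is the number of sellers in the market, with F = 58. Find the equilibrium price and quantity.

With F = 58, supply is qs = 911 + 2.5p.
Equating demand and supply, 937 - 10.5p = 911 + 2.5p gives 13p = 26, so p* = 2.
Plugging p* into demand: q* = 937 - 10.5(2) = 916.

p* = 2, q* = 916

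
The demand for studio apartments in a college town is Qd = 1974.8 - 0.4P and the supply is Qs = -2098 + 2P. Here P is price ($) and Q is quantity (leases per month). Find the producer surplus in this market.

Producer surplus = 419904

Equating demand and supply, 1974.8 - 0.4P = -2098 + 2P gives 2.4P = 4072.8, so P* = 1697.
Then Q* = 1974.8 - 0.4(1697) = 1296.
Supply choke price (Qs = 0): P = 1049. Producer surplus = ½ × (1697 - 1049) × 1296 = 419904.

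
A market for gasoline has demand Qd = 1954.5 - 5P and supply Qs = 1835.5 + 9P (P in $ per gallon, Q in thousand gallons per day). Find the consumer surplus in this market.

The market clears where 1954.5 - 5P = 1835.5 + 9P. Rearranging, 14P = 119, hence P* = 8.5.
Plugging P* into demand: Q* = 1954.5 - 5(8.5) = 1912.
Demand choke price (Qd = 0): P = 1954.5/5 = 390.9. Consumer surplus = ½ × (390.9 - 8.5) × 1912 = 365574.4.

Consumer surplus = 365574.4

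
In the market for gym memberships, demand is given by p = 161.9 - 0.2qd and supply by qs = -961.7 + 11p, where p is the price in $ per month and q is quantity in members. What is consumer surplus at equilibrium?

Consumer surplus = 6553.6

Rewriting in direct form: qd = 809.5 - 5p.
At equilibrium qd = qs, so 809.5 - 5p = -961.7 + 11p; collecting terms, 1771.2 = 16p and p* = 110.7.
Plugging p* into demand: q* = 809.5 - 5(110.7) = 256.
Demand choke price (qd = 0): p = 809.5/5 = 161.9. Consumer surplus = ½ × (161.9 - 110.7) × 256 = 6553.6.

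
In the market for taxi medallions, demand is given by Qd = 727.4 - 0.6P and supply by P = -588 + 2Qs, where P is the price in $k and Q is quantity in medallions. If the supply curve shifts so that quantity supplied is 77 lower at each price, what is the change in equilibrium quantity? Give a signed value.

ΔQ = -42

Solving each curve for Q: Qs = 294 + 0.5P.
The market clears where 727.4 - 0.6P = 294 + 0.5P. Rearranging, 1.1P = 433.4, hence P* = 394.
Substitute back: Q* = 727.4 - 0.6(394) = 491.
After the shift, supply is Qs = 217 + 0.5P.
The new intersection has 510.4 = 1.1P, i.e. P = 464, Q = 449.
ΔQ = 449 - 491 = -42.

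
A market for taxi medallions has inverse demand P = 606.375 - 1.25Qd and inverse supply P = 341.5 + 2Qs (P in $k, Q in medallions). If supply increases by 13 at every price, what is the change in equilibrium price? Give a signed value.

ΔP = -10

In direct form, Qd = 485.1 - 0.8P and Qs = -170.75 + 0.5P.
At equilibrium Qd = Qs, so 485.1 - 0.8P = -170.75 + 0.5P; collecting terms, 655.85 = 1.3P and P* = 504.5.
Substitute back: Q* = 485.1 - 0.8(504.5) = 81.5.
After the shift, supply is Qs = -157.75 + 0.5P.
Re-solving, 1.3P = 642.85 gives P = 494.5 and Q = 89.5.
ΔP = 494.5 - 504.5 = -10.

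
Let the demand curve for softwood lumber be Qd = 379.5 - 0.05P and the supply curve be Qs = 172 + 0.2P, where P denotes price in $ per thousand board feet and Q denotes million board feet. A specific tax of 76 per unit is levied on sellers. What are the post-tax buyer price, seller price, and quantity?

The tax drives a wedge P_b - P_s = 76. Substituting P_s = P_b - 76 into supply: Qs = 156.8 + 0.2P_b.
Equate demand and the shifted supply: 379.5 - 0.05P_b = 156.8 + 0.2P_b, giving 0.25P_b = 222.7, so P_b = 890.8.
Then P_s = 890.8 - 76 = 814.8 and Q = 379.5 - 0.05(890.8) = 334.96.

P_b = 890.8, P_s = 814.8, Q = 334.96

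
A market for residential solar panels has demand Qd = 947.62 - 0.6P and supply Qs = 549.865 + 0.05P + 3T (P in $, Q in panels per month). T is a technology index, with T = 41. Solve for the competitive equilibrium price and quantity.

P* = 422.7, Q* = 694

With T = 41, supply is Qs = 672.865 + 0.05P.
Equating demand and supply, 947.62 - 0.6P = 672.865 + 0.05P gives 0.65P = 274.755, so P* = 422.7.
Then Q* = 947.62 - 0.6(422.7) = 694.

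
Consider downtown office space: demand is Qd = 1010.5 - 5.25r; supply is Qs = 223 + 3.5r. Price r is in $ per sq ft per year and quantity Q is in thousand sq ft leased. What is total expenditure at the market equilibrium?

Total expenditure = 48420

The market clears where 1010.5 - 5.25r = 223 + 3.5r. Rearranging, 8.75r = 787.5, hence r* = 90.
Then Q* = 1010.5 - 5.25(90) = 538.
Total expenditure = r* × Q* = 90 × 538 = 48420.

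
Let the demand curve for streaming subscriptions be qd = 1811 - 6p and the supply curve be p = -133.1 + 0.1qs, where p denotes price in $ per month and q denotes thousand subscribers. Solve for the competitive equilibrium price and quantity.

Solving each curve for q: qs = 1331 + 10p.
The market clears where 1811 - 6p = 1331 + 10p. Rearranging, 16p = 480, hence p* = 30.
Then q* = 1811 - 6(30) = 1631.

p* = 30, q* = 1631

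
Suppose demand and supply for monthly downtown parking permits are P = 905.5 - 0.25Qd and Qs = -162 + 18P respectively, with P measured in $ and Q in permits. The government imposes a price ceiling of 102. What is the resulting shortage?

Rewriting in direct form: Qd = 3622 - 4P.
Evaluating both curves at the ceiling price 102 gives Qd = 3214, Qs = 1674.
Shortage = Qd - Qs = 3214 - 1674 = 1540.

Shortage = 1540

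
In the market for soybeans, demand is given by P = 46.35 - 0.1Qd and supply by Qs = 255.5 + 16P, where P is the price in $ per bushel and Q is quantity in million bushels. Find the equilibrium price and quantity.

P* = 8, Q* = 383.5

Rewriting in direct form: Qd = 463.5 - 10P.
At equilibrium Qd = Qs, so 463.5 - 10P = 255.5 + 16P; collecting terms, 208 = 26P and P* = 8.
From the demand curve, Q* = 463.5 - 10(8) = 383.5.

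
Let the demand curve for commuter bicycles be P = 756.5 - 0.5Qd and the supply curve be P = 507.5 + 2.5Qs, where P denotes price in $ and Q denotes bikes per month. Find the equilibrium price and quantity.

P* = 715, Q* = 83

In direct form, Qd = 1513 - 2P and Qs = -203 + 0.4P.
Equating demand and supply, 1513 - 2P = -203 + 0.4P gives 2.4P = 1716, so P* = 715.
From the demand curve, Q* = 1513 - 2(715) = 83.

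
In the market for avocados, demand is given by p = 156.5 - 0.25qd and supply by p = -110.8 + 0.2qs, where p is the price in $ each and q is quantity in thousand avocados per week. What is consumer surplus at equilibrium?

Rewriting in direct form: qd = 626 - 4p and qs = 554 + 5p.
Equating demand and supply, 626 - 4p = 554 + 5p gives 9p = 72, so p* = 8.
From the demand curve, q* = 626 - 4(8) = 594.
Demand choke price (qd = 0): p = 626/4 = 156.5. Consumer surplus = ½ × (156.5 - 8) × 594 = 44104.5.

Consumer surplus = 44104.5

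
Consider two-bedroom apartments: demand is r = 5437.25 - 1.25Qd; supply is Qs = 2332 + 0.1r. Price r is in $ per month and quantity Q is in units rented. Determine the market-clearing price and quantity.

Inverting to quantity form: Qd = 4349.8 - 0.8r.
The market clears where 4349.8 - 0.8r = 2332 + 0.1r. Rearranging, 0.9r = 2017.8, hence r* = 2242.
From the demand curve, Q* = 4349.8 - 0.8(2242) = 2556.2.

r* = 2242, Q* = 2556.2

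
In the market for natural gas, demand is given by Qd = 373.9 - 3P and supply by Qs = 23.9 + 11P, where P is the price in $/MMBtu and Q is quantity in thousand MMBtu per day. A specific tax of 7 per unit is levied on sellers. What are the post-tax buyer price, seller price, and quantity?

P_b = 30.5, P_s = 23.5, Q = 282.4

Sellers keep P_s = P_b - 7 per unit, so supply in terms of the buyer price is Qs = -53.1 + 11P_b.
Market clearing requires 373.9 - 3P_b = -53.1 + 11P_b; hence 427 = 14P_b and P_b = 30.5.
So P_s = 23.5 and the quantity traded is Q = 373.9 - 3(30.5) = 282.4.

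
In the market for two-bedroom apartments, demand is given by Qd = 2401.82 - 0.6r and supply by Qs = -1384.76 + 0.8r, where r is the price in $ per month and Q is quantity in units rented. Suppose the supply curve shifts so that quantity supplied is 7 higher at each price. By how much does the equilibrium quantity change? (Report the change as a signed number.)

Set Qd = Qs: 2401.82 - 0.6r = -1384.76 + 0.8r, so 3786.58 = 1.4r and r* = 2704.7.
From the demand curve, Q* = 2401.82 - 0.6(2704.7) = 779.
After the shift, supply is Qs = -1377.76 + 0.8r.
Re-solving, 1.4r = 3779.58 gives r = 2699.7 and Q = 782.
ΔQ = 782 - 779 = 3.

ΔQ = 3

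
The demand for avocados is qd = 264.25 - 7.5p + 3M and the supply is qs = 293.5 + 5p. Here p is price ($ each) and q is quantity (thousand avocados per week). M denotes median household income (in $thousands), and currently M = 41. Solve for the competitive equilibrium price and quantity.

With M = 41, demand is qd = 387.25 - 7.5p.
At equilibrium qd = qs, so 387.25 - 7.5p = 293.5 + 5p; collecting terms, 93.75 = 12.5p and p* = 7.5.
Substitute back: q* = 387.25 - 7.5(7.5) = 331.

p* = 7.5, q* = 331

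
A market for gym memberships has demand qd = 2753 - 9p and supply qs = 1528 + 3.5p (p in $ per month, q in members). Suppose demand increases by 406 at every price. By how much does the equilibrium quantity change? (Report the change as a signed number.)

Δq = 113.68

Equating demand and supply, 2753 - 9p = 1528 + 3.5p gives 12.5p = 1225, so p* = 98.
Plugging p* into demand: q* = 2753 - 9(98) = 1871.
After the shift, demand is qd = 3159 - 9p.
Re-solving, 12.5p = 1631 gives p = 130.48 and q = 1984.68.
Δq = 1984.68 - 1871 = 113.68.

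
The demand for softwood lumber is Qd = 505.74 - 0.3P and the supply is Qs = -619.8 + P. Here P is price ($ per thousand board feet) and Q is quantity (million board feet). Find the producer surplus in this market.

Set Qd = Qs: 505.74 - 0.3P = -619.8 + P, so 1125.54 = 1.3P and P* = 865.8.
From the demand curve, Q* = 505.74 - 0.3(865.8) = 246.
Supply choke price (Qs = 0): P = 619.8. Producer surplus = ½ × (865.8 - 619.8) × 246 = 30258.

Producer surplus = 30258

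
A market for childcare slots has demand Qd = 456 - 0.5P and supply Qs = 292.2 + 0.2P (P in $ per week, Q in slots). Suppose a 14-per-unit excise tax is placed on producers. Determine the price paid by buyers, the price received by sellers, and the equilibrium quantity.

P_b = 238, P_s = 224, Q = 337

Producers keep P_s = P_b - 14 per unit, so supply in terms of the buyer price is Qs = 289.4 + 0.2P_b.
Market clearing requires 456 - 0.5P_b = 289.4 + 0.2P_b; hence 166.6 = 0.7P_b and P_b = 238.
So P_s = 224 and the quantity traded is Q = 456 - 0.5(238) = 337.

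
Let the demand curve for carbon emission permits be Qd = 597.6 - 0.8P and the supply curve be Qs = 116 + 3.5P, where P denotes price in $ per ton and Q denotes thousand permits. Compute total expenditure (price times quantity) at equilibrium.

Total expenditure = 56896

At equilibrium Qd = Qs, so 597.6 - 0.8P = 116 + 3.5P; collecting terms, 481.6 = 4.3P and P* = 112.
From the demand curve, Q* = 597.6 - 0.8(112) = 508.
Total expenditure = P* × Q* = 112 × 508 = 56896.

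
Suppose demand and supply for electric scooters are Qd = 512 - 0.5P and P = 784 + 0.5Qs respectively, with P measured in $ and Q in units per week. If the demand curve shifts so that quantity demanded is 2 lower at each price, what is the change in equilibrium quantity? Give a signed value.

ΔQ = -1.6

In direct form, Qs = -1568 + 2P.
At equilibrium Qd = Qs, so 512 - 0.5P = -1568 + 2P; collecting terms, 2080 = 2.5P and P* = 832.
Substitute back: Q* = 512 - 0.5(832) = 96.
After the shift, demand is Qd = 510 - 0.5P.
Re-solving, 2.5P = 2078 gives P = 831.2 and Q = 94.4.
ΔQ = 94.4 - 96 = -1.6.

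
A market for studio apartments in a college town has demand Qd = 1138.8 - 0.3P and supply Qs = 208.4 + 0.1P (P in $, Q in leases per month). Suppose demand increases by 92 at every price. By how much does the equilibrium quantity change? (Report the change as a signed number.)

ΔQ = 23

At equilibrium Qd = Qs, so 1138.8 - 0.3P = 208.4 + 0.1P; collecting terms, 930.4 = 0.4P and P* = 2326.
Plugging P* into demand: Q* = 1138.8 - 0.3(2326) = 441.
After the shift, demand is Qd = 1230.8 - 0.3P.
The new intersection has 1022.4 = 0.4P, i.e. P = 2556, Q = 464.
ΔQ = 464 - 441 = 23.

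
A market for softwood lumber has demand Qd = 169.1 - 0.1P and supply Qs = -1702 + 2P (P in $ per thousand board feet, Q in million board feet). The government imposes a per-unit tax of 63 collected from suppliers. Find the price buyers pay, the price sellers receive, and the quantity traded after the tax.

P_b = 951, P_s = 888, Q = 74

Suppliers keep P_s = P_b - 63 per unit, so supply in terms of the buyer price is Qs = -1828 + 2P_b.
Market clearing requires 169.1 - 0.1P_b = -1828 + 2P_b; hence 1997.1 = 2.1P_b and P_b = 951.
So P_s = 888 and the quantity traded is Q = 169.1 - 0.1(951) = 74.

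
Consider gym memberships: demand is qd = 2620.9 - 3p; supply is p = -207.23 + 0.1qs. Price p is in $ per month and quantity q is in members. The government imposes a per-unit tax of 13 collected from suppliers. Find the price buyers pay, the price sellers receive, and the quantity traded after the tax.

p_b = 52.2, p_s = 39.2, q = 2464.3

In direct form, qs = 2072.3 + 10p.
With a tax of 13 on suppliers, they supply based on the net price p_s = p_b - 13, so qs = 1942.3 + 10p_b.
Market clearing requires 2620.9 - 3p_b = 1942.3 + 10p_b; hence 678.6 = 13p_b and p_b = 52.2.
Then p_s = 52.2 - 13 = 39.2 and q = 2620.9 - 3(52.2) = 2464.3.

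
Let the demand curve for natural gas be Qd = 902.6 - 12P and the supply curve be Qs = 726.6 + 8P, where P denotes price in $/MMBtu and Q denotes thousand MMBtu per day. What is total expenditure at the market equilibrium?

Equating demand and supply, 902.6 - 12P = 726.6 + 8P gives 20P = 176, so P* = 8.8.
From the demand curve, Q* = 902.6 - 12(8.8) = 797.
Total expenditure = P* × Q* = 8.8 × 797 = 7013.6.

Total expenditure = 7013.6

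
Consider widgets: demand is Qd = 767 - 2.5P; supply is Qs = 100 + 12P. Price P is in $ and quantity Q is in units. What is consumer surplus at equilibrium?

The market clears where 767 - 2.5P = 100 + 12P. Rearranging, 14.5P = 667, hence P* = 46.
From the demand curve, Q* = 767 - 2.5(46) = 652.
Demand choke price (Qd = 0): P = 767/2.5 = 306.8. Consumer surplus = ½ × (306.8 - 46) × 652 = 85020.8.

Consumer surplus = 85020.8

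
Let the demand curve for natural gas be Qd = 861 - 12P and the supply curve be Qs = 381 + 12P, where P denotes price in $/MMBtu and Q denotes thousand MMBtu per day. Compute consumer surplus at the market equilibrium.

Consumer surplus = 16068.375

Equating demand and supply, 861 - 12P = 381 + 12P gives 24P = 480, so P* = 20.
Plugging P* into demand: Q* = 861 - 12(20) = 621.
Demand choke price (Qd = 0): P = 861/12 = 71.75. Consumer surplus = ½ × (71.75 - 20) × 621 = 16068.375.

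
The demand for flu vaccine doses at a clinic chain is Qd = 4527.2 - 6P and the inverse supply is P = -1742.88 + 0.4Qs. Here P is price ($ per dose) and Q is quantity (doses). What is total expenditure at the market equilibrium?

In direct form, Qs = 4357.2 + 2.5P.
The market clears where 4527.2 - 6P = 4357.2 + 2.5P. Rearranging, 8.5P = 170, hence P* = 20.
Plugging P* into demand: Q* = 4527.2 - 6(20) = 4407.2.
Total expenditure = P* × Q* = 20 × 4407.2 = 88144.

Total expenditure = 88144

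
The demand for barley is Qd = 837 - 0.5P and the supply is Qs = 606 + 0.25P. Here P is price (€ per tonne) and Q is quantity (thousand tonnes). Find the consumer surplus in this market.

Consumer surplus = 466489

At equilibrium Qd = Qs, so 837 - 0.5P = 606 + 0.25P; collecting terms, 231 = 0.75P and P* = 308.
Substitute back: Q* = 837 - 0.5(308) = 683.
Demand choke price (Qd = 0): P = 837/0.5 = 1674. Consumer surplus = ½ × (1674 - 308) × 683 = 466489.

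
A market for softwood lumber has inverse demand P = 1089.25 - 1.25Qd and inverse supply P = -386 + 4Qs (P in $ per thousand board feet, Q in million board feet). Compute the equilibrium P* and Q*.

Inverting to quantity form: Qd = 871.4 - 0.8P and Qs = 96.5 + 0.25P.
Equating demand and supply, 871.4 - 0.8P = 96.5 + 0.25P gives 1.05P = 774.9, so P* = 738.
Then Q* = 871.4 - 0.8(738) = 281.

P* = 738, Q* = 281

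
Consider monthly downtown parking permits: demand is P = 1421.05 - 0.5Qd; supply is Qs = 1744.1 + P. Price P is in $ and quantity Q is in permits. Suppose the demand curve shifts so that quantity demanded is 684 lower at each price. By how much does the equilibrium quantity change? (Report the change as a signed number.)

ΔQ = -228

Rewriting in direct form: Qd = 2842.1 - 2P.
Equating demand and supply, 2842.1 - 2P = 1744.1 + P gives 3P = 1098, so P* = 366.
Substitute back: Q* = 2842.1 - 2(366) = 2110.1.
After the shift, demand is Qd = 2158.1 - 2P.
The new intersection has 414 = 3P, i.e. P = 138, Q = 1882.1.
ΔQ = 1882.1 - 2110.1 = -228.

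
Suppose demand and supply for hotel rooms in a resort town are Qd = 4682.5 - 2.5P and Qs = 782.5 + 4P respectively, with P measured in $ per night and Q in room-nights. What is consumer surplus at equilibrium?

Set Qd = Qs: 4682.5 - 2.5P = 782.5 + 4P, so 3900 = 6.5P and P* = 600.
Then Q* = 4682.5 - 2.5(600) = 3182.5.
Demand choke price (Qd = 0): P = 4682.5/2.5 = 1873. Consumer surplus = ½ × (1873 - 600) × 3182.5 = 2025661.25.

Consumer surplus = 2025661.25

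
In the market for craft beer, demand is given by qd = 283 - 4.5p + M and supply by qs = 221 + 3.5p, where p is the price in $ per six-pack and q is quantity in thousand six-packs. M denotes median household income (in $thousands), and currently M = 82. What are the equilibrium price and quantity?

With M = 82, demand is qd = 365 - 4.5p.
At equilibrium qd = qs, so 365 - 4.5p = 221 + 3.5p; collecting terms, 144 = 8p and p* = 18.
Then q* = 365 - 4.5(18) = 284.

p* = 18, q* = 284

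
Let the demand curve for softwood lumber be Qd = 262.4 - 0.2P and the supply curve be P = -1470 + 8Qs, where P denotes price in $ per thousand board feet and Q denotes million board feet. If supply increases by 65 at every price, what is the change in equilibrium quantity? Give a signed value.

ΔQ = 40

In direct form, Qs = 183.75 + 0.125P.
The market clears where 262.4 - 0.2P = 183.75 + 0.125P. Rearranging, 0.325P = 78.65, hence P* = 242.
Then Q* = 262.4 - 0.2(242) = 214.
After the shift, supply is Qs = 248.75 + 0.125P.
The new intersection has 13.65 = 0.325P, i.e. P = 42, Q = 254.
ΔQ = 254 - 214 = 40.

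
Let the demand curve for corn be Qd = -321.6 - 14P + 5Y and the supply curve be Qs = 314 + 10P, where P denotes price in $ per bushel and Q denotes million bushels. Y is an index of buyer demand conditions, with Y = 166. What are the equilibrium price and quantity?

With Y = 166, demand is Qd = 508.4 - 14P.
Equating demand and supply, 508.4 - 14P = 314 + 10P gives 24P = 194.4, so P* = 8.1.
From the demand curve, Q* = 508.4 - 14(8.1) = 395.

P* = 8.1, Q* = 395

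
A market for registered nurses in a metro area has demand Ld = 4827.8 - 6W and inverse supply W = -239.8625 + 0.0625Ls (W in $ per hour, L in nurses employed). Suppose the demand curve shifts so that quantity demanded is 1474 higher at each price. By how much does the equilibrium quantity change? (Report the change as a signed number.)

Solving each curve for L: Ls = 3837.8 + 16W.
Set Ld = Ls: 4827.8 - 6W = 3837.8 + 16W, so 990 = 22W and W* = 45.
Then L* = 4827.8 - 6(45) = 4557.8.
After the shift, demand is Ld = 6301.8 - 6W.
New equilibrium: 2464 = 22W, so W = 112 and L = 5629.8.
ΔL = 5629.8 - 4557.8 = 1072.

ΔL = 1072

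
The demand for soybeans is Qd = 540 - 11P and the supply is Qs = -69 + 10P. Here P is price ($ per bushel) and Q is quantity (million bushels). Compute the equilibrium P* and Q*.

Set Qd = Qs: 540 - 11P = -69 + 10P, so 609 = 21P and P* = 29.
Substitute back: Q* = 540 - 11(29) = 221.

P* = 29, Q* = 221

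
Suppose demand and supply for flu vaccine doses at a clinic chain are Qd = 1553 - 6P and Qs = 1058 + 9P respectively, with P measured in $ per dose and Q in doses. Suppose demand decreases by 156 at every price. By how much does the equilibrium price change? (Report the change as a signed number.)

At equilibrium Qd = Qs, so 1553 - 6P = 1058 + 9P; collecting terms, 495 = 15P and P* = 33.
From the demand curve, Q* = 1553 - 6(33) = 1355.
After the shift, demand is Qd = 1397 - 6P.
New equilibrium: 339 = 15P, so P = 22.6 and Q = 1261.4.
ΔP = 22.6 - 33 = -10.4.

ΔP = -10.4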